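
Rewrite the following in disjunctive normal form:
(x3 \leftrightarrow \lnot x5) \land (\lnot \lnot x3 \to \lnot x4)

(\lnot x3 \land x5) \lor (\lnot x5 \land x3 \land \lnot x4)

(x3 \leftrightarrow \lnot x5) \land (\lnot \lnot x3 \to \lnot x4)
≡ (x3 \to \lnot x5) \land (\lnot x5 \to x3) \land (\lnot \lnot x3 \to \lnot x4)   [eliminate \leftrightarrow]
≡ (\lnot x3 \lor \lnot x5) \land (\lnot x5 \to x3) \land (\lnot \lnot x3 \to \lnot x4)   [eliminate \to]
≡ (\lnot x3 \lor \lnot x5) \land (\lnot \lnot x5 \lor x3) \land (\lnot \lnot x3 \to \lnot x4)   [eliminate \to]
≡ (\lnot x3 \lor \lnot x5) \land (\lnot \lnot x5 \lor x3) \land (\lnot \lnot \lnot x3 \lor \lnot x4)   [eliminate \to]
≡ (\lnot x3 \lor \lnot x5) \land (x5 \lor x3) \land (\lnot \lnot \lnot x3 \lor \lnot x4)   [double negation]
≡ (\lnot x3 \lor \lnot x5) \land (x5 \lor x3) \land (\lnot x3 \lor \lnot x4)   [double negation]
≡ (\lnot x3 \land x5 \land \lnot x3) \lor (\lnot x3 \land x5 \land \lnot x4) \lor (\lnot x3 \land x3 \land \lnot x3) \lor (\lnot x3 \land x3 \land \lnot x4) \lor (\lnot x5 \land x5 \land \lnot x3) \lor (\lnot x5 \land x5 \land \lnot x4) \lor (\lnot x5 \land x3 \land \lnot x3) \lor (\lnot x5 \land x3 \land \lnot x4)   [distribute \land over \lor]
≡ (\lnot x3 \land x5) \lor (\lnot x5 \land x3 \land \lnot x4)   [simplify]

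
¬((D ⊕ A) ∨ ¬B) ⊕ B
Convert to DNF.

(D ∧ ¬A ∧ B) ∨ (¬D ∧ A ∧ B)

¬((D ⊕ A) ∨ ¬B) ⊕ B
≡ (¬((D ⊕ A) ∨ ¬B) ∧ ¬B) ∨ (¬¬((D ⊕ A) ∨ ¬B) ∧ B)   [expand ⊕]
≡ (¬((D ∧ ¬A) ∨ (¬D ∧ A) ∨ ¬B) ∧ ¬B) ∨ (¬¬((D ⊕ A) ∨ ¬B) ∧ B)   [expand ⊕]
≡ (¬((D ∧ ¬A) ∨ (¬D ∧ A) ∨ ¬B) ∧ ¬B) ∨ (¬¬((D ∧ ¬A) ∨ (¬D ∧ A) ∨ ¬B) ∧ B)   [expand ⊕]
≡ (¬(D ∧ ¬A) ∧ ¬(¬D ∧ A) ∧ ¬¬B ∧ ¬B) ∨ (¬¬((D ∧ ¬A) ∨ (¬D ∧ A) ∨ ¬B) ∧ B)   [De Morgan]
≡ ((¬D ∨ ¬¬A) ∧ ¬(¬D ∧ A) ∧ ¬¬B ∧ ¬B) ∨ (¬¬((D ∧ ¬A) ∨ (¬D ∧ A) ∨ ¬B) ∧ B)   [De Morgan]
≡ ((¬D ∨ A) ∧ ¬(¬D ∧ A) ∧ ¬¬B ∧ ¬B) ∨ (¬¬((D ∧ ¬A) ∨ (¬D ∧ A) ∨ ¬B) ∧ B)   [double negation]
≡ ((¬D ∨ A) ∧ (¬¬D ∨ ¬A) ∧ ¬¬B ∧ ¬B) ∨ (¬¬((D ∧ ¬A) ∨ (¬D ∧ A) ∨ ¬B) ∧ B)   [De Morgan]
≡ ((¬D ∨ A) ∧ (D ∨ ¬A) ∧ ¬¬B ∧ ¬B) ∨ (¬¬((D ∧ ¬A) ∨ (¬D ∧ A) ∨ ¬B) ∧ B)   [double negation]
≡ ((¬D ∨ A) ∧ (D ∨ ¬A) ∧ B ∧ ¬B) ∨ (¬¬((D ∧ ¬A) ∨ (¬D ∧ A) ∨ ¬B) ∧ B)   [double negation]
≡ ((¬D ∨ A) ∧ (D ∨ ¬A) ∧ B ∧ ¬B) ∨ (((D ∧ ¬A) ∨ (¬D ∧ A) ∨ ¬B) ∧ B)   [double negation]
≡ (¬D ∧ D ∧ B ∧ ¬B) ∨ (¬D ∧ ¬A ∧ B ∧ ¬B) ∨ (A ∧ D ∧ B ∧ ¬B) ∨ (A ∧ ¬A ∧ B ∧ ¬B) ∨ (D ∧ ¬A ∧ B) ∨ (¬D ∧ A ∧ B) ∨ (¬B ∧ B)   [distribute ∧ over ∨]
≡ (D ∧ ¬A ∧ B) ∨ (¬D ∧ A ∧ B)   [simplify]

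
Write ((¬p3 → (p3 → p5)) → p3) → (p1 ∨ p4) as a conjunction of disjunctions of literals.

¬p3 ∨ p1 ∨ p4

((¬p3 → (p3 → p5)) → p3) → (p1 ∨ p4)
⇔ ¬((¬p3 → (p3 → p5)) → p3) ∨ p1 ∨ p4   [eliminate →]
⇔ ¬(¬(¬p3 → (p3 → p5)) ∨ p3) ∨ p1 ∨ p4   [eliminate →]
⇔ ¬(¬(¬¬p3 ∨ (p3 → p5)) ∨ p3) ∨ p1 ∨ p4   [eliminate →]
⇔ ¬(¬(¬¬p3 ∨ ¬p3 ∨ p5) ∨ p3) ∨ p1 ∨ p4   [eliminate →]
⇔ (¬¬(¬¬p3 ∨ ¬p3 ∨ p5) ∧ ¬p3) ∨ p1 ∨ p4   [De Morgan]
⇔ ((¬¬p3 ∨ ¬p3 ∨ p5) ∧ ¬p3) ∨ p1 ∨ p4   [double negation]
⇔ ((p3 ∨ ¬p3 ∨ p5) ∧ ¬p3) ∨ p1 ∨ p4   [double negation]
⇔ (p3 ∨ ¬p3 ∨ p5 ∨ p1 ∨ p4) ∧ (¬p3 ∨ p1 ∨ p4)   [distribute ∨ over ∧]
⇔ ¬p3 ∨ p1 ∨ p4   [simplify]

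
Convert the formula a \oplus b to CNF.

(a \lor b) \land (\lnot a \lor \lnot b)

a \oplus b
= (a \lor b) \land \lnot (a \land b)   (expand \oplus)
= (a \lor b) \land (\lnot a \lor \lnot b)   (De Morgan)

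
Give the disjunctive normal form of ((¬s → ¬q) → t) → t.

(s ∧ ¬t) ∨ (¬q ∧ ¬t) ∨ t

((¬s → ¬q) → t) → t
⇔ ¬((¬s → ¬q) → t) ∨ t   [eliminate →]
⇔ ¬(¬(¬s → ¬q) ∨ t) ∨ t   [eliminate →]
⇔ ¬(¬(¬¬s ∨ ¬q) ∨ t) ∨ t   [eliminate →]
⇔ (¬¬(¬¬s ∨ ¬q) ∧ ¬t) ∨ t   [De Morgan]
⇔ ((¬¬s ∨ ¬q) ∧ ¬t) ∨ t   [double negation]
⇔ ((s ∨ ¬q) ∧ ¬t) ∨ t   [double negation]
⇔ (s ∧ ¬t) ∨ (¬q ∧ ¬t) ∨ t   [distribute ∧ over ∨]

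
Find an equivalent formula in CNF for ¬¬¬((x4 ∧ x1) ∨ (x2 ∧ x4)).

(¬x4 ∨ ¬x1) ∧ (¬x2 ∨ ¬x4)

¬¬¬((x4 ∧ x1) ∨ (x2 ∧ x4))
⇔ ¬((x4 ∧ x1) ∨ (x2 ∧ x4))   (double negation)
⇔ ¬(x4 ∧ x1) ∧ ¬(x2 ∧ x4)   (De Morgan)
⇔ (¬x4 ∨ ¬x1) ∧ ¬(x2 ∧ x4)   (De Morgan)
⇔ (¬x4 ∨ ¬x1) ∧ (¬x2 ∨ ¬x4)   (De Morgan)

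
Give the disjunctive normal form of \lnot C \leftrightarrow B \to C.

\lnot C \leftrightarrow B \to C
≡ (\lnot C \to (B \to C)) \land ((B \to C) \to \lnot C)   (eliminate \leftrightarrow)
≡ (\lnot \lnot C \lor (B \to C)) \land ((B \to C) \to \lnot C)   (eliminate \to)
≡ (\lnot \lnot C \lor \lnot B \lor C) \land ((B \to C) \to \lnot C)   (eliminate \to)
≡ (\lnot \lnot C \lor \lnot B \lor C) \land (\lnot (B \to C) \lor \lnot C)   (eliminate \to)
≡ (\lnot \lnot C \lor \lnot B \lor C) \land (\lnot (\lnot B \lor C) \lor \lnot C)   (eliminate \to)
≡ (C \lor \lnot B \lor C) \land (\lnot (\lnot B \lor C) \lor \lnot C)   (double negation)
≡ (C \lor \lnot B \lor C) \land (\lnot \lnot B \land \lnot C \lor \lnot C)   (De Morgan)
≡ (C \lor \lnot B \lor C) \land (B \land \lnot C \lor \lnot C)   (double negation)
≡ C \land B \land \lnot C \lor C \land \lnot C \lor \lnot B \land B \land \lnot C \lor \lnot B \land \lnot C \lor C \land B \land \lnot C \lor C \land \lnot C   (distribute \land over \lor)
≡ \lnot B \land \lnot C   (simplify)

\lnot B \land \lnot C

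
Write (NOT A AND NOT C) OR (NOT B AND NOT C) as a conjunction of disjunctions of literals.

(NOT A AND NOT C) OR (NOT B AND NOT C)
≡ (NOT A OR NOT B) AND (NOT A OR NOT C) AND (NOT C OR NOT B) AND (NOT C OR NOT C)
≡ (NOT A OR NOT B) AND NOT C

(NOT A OR NOT B) AND NOT C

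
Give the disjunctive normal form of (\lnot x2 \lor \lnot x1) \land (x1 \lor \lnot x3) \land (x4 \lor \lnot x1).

(\lnot x2 \lor \lnot x1) \land (x1 \lor \lnot x3) \land (x4 \lor \lnot x1)
⇔ (\lnot x2 \land x1 \land x4) \lor (\lnot x2 \land x1 \land \lnot x1) \lor (\lnot x2 \land \lnot x3 \land x4) \lor (\lnot x2 \land \lnot x3 \land \lnot x1) \lor (\lnot x1 \land x1 \land x4) \lor (\lnot x1 \land x1 \land \lnot x1) \lor (\lnot x1 \land \lnot x3 \land x4) \lor (\lnot x1 \land \lnot x3 \land \lnot x1)   [distribute \land over \lor]
⇔ (\lnot x2 \land x1 \land x4) \lor (\lnot x2 \land \lnot x3 \land x4) \lor (\lnot x1 \land \lnot x3)   [simplify]

(\lnot x2 \land x1 \land x4) \lor (\lnot x2 \land \lnot x3 \land x4) \lor (\lnot x1 \land \lnot x3)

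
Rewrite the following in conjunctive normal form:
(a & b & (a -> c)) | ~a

(b | ~a) & (~a | c)

(a & b & (a -> c)) | ~a
⇔ (a & b & (~a | c)) | ~a
⇔ (a | ~a) & (b | ~a) & (~a | c | ~a)
⇔ (b | ~a) & (~a | c)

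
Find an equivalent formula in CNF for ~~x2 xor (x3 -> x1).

(x2 | ~x3 | x1) & (~x2 | x3) & (~x2 | ~x1)

~~x2 xor (x3 -> x1)
≡ (~~x2 | (x3 -> x1)) & ~(~~x2 & (x3 -> x1))   [expand xor]
≡ (~~x2 | ~x3 | x1) & ~(~~x2 & (x3 -> x1))   [eliminate ->]
≡ (~~x2 | ~x3 | x1) & ~(~~x2 & (~x3 | x1))   [eliminate ->]
≡ (x2 | ~x3 | x1) & ~(~~x2 & (~x3 | x1))   [double negation]
≡ (x2 | ~x3 | x1) & (~~~x2 | ~(~x3 | x1))   [De Morgan]
≡ (x2 | ~x3 | x1) & (~x2 | ~(~x3 | x1))   [double negation]
≡ (x2 | ~x3 | x1) & (~x2 | (~~x3 & ~x1))   [De Morgan]
≡ (x2 | ~x3 | x1) & (~x2 | (x3 & ~x1))   [double negation]
≡ (x2 | ~x3 | x1) & (~x2 | x3) & (~x2 | ~x1)   [distribute | over &]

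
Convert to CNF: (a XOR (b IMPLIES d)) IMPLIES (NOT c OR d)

(NOT a OR NOT b OR d OR NOT c) AND (b OR a OR NOT c OR d)

(a XOR (b IMPLIES d)) IMPLIES (NOT c OR d)
≡ NOT (a XOR (b IMPLIES d)) OR NOT c OR d
≡ NOT ((a OR (b IMPLIES d)) AND NOT (a AND (b IMPLIES d))) OR NOT c OR d
≡ NOT ((a OR NOT b OR d) AND NOT (a AND (b IMPLIES d))) OR NOT c OR d
≡ NOT ((a OR NOT b OR d) AND NOT (a AND (NOT b OR d))) OR NOT c OR d
≡ NOT (a OR NOT b OR d) OR NOT NOT (a AND (NOT b OR d)) OR NOT c OR d
≡ (NOT a AND NOT NOT b AND NOT d) OR NOT NOT (a AND (NOT b OR d)) OR NOT c OR d
≡ (NOT a AND b AND NOT d) OR NOT NOT (a AND (NOT b OR d)) OR NOT c OR d
≡ (NOT a AND b AND NOT d) OR (a AND (NOT b OR d)) OR NOT c OR d
≡ (NOT a OR a OR NOT c OR d) AND (NOT a OR NOT b OR d OR NOT c OR d) AND (b OR a OR NOT c OR d) AND (b OR NOT b OR d OR NOT c OR d) AND (NOT d OR a OR NOT c OR d) AND (NOT d OR NOT b OR d OR NOT c OR d)
≡ (NOT a OR NOT b OR d OR NOT c) AND (b OR a OR NOT c OR d)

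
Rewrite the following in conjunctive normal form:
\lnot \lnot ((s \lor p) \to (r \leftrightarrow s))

\lnot \lnot ((s \lor p) \to (r \leftrightarrow s))
⇔ \lnot \lnot (\lnot (s \lor p) \lor (r \leftrightarrow s))   [eliminate \to]
⇔ \lnot \lnot (\lnot (s \lor p) \lor ((r \to s) \land (s \to r)))   [eliminate \leftrightarrow]
⇔ \lnot \lnot (\lnot (s \lor p) \lor ((\lnot r \lor s) \land (s \to r)))   [eliminate \to]
⇔ \lnot \lnot (\lnot (s \lor p) \lor ((\lnot r \lor s) \land (\lnot s \lor r)))   [eliminate \to]
⇔ \lnot (s \lor p) \lor ((\lnot r \lor s) \land (\lnot s \lor r))   [double negation]
⇔ (\lnot s \land \lnot p) \lor ((\lnot r \lor s) \land (\lnot s \lor r))   [De Morgan]
⇔ (\lnot s \lor \lnot r \lor s) \land (\lnot s \lor \lnot s \lor r) \land (\lnot p \lor \lnot r \lor s) \land (\lnot p \lor \lnot s \lor r)   [distribute \lor over \land]
⇔ (\lnot s \lor r) \land (\lnot p \lor \lnot r \lor s)   [simplify]

(\lnot s \lor r) \land (\lnot p \lor \lnot r \lor s)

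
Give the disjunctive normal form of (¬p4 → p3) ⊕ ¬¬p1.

(p4 ∧ ¬p1) ∨ (p3 ∧ ¬p1) ∨ (¬p4 ∧ ¬p3 ∧ p1)

(¬p4 → p3) ⊕ ¬¬p1
≡ ((¬p4 → p3) ∧ ¬¬¬p1) ∨ (¬(¬p4 → p3) ∧ ¬¬p1)   [expand ⊕]
≡ ((¬¬p4 ∨ p3) ∧ ¬¬¬p1) ∨ (¬(¬p4 → p3) ∧ ¬¬p1)   [eliminate →]
≡ ((¬¬p4 ∨ p3) ∧ ¬¬¬p1) ∨ (¬(¬¬p4 ∨ p3) ∧ ¬¬p1)   [eliminate →]
≡ ((p4 ∨ p3) ∧ ¬¬¬p1) ∨ (¬(¬¬p4 ∨ p3) ∧ ¬¬p1)   [double negation]
≡ ((p4 ∨ p3) ∧ ¬p1) ∨ (¬(¬¬p4 ∨ p3) ∧ ¬¬p1)   [double negation]
≡ ((p4 ∨ p3) ∧ ¬p1) ∨ (¬¬¬p4 ∧ ¬p3 ∧ ¬¬p1)   [De Morgan]
≡ ((p4 ∨ p3) ∧ ¬p1) ∨ (¬p4 ∧ ¬p3 ∧ ¬¬p1)   [double negation]
≡ ((p4 ∨ p3) ∧ ¬p1) ∨ (¬p4 ∧ ¬p3 ∧ p1)   [double negation]
≡ (p4 ∧ ¬p1) ∨ (p3 ∧ ¬p1) ∨ (¬p4 ∧ ¬p3 ∧ p1)   [distribute ∧ over ∨]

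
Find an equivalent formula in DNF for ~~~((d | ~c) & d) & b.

~~~((d | ~c) & d) & b
≡ ~((d | ~c) & d) & b   [double negation]
≡ (~(d | ~c) | ~d) & b   [De Morgan]
≡ ((~d & ~~c) | ~d) & b   [De Morgan]
≡ ((~d & c) | ~d) & b   [double negation]
≡ (~d & c & b) | (~d & b)   [distribute & over |]
≡ ~d & b   [simplify]

~d & b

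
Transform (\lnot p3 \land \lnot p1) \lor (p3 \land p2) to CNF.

(\lnot p3 \land \lnot p1) \lor (p3 \land p2)
≡ (\lnot p3 \lor p3) \land (\lnot p3 \lor p2) \land (\lnot p1 \lor p3) \land (\lnot p1 \lor p2)   (distribute \lor over \land)
≡ (\lnot p3 \lor p2) \land (\lnot p1 \lor p3) \land (\lnot p1 \lor p2)   (simplify)

(\lnot p3 \lor p2) \land (\lnot p1 \lor p3) \land (\lnot p1 \lor p2)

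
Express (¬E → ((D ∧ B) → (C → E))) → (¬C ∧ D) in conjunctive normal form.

(¬E ∨ ¬C) ∧ D ∧ (B ∨ ¬C)

(¬E → ((D ∧ B) → (C → E))) → (¬C ∧ D)
⇔ ¬(¬E → ((D ∧ B) → (C → E))) ∨ (¬C ∧ D)   — eliminate →
⇔ ¬(¬¬E ∨ ((D ∧ B) → (C → E))) ∨ (¬C ∧ D)   — eliminate →
⇔ ¬(¬¬E ∨ ¬(D ∧ B) ∨ (C → E)) ∨ (¬C ∧ D)   — eliminate →
⇔ ¬(¬¬E ∨ ¬(D ∧ B) ∨ ¬C ∨ E) ∨ (¬C ∧ D)   — eliminate →
⇔ (¬¬¬E ∧ ¬¬(D ∧ B) ∧ ¬¬C ∧ ¬E) ∨ (¬C ∧ D)   — De Morgan
⇔ (¬E ∧ ¬¬(D ∧ B) ∧ ¬¬C ∧ ¬E) ∨ (¬C ∧ D)   — double negation
⇔ (¬E ∧ D ∧ B ∧ ¬¬C ∧ ¬E) ∨ (¬C ∧ D)   — double negation
⇔ (¬E ∧ D ∧ B ∧ C ∧ ¬E) ∨ (¬C ∧ D)   — double negation
⇔ (¬E ∨ ¬C) ∧ (¬E ∨ D) ∧ (D ∨ ¬C) ∧ (D ∨ D) ∧ (B ∨ ¬C) ∧ (B ∨ D) ∧ (C ∨ ¬C) ∧ (C ∨ D) ∧ (¬E ∨ ¬C) ∧ (¬E ∨ D)   — distribute ∨ over ∧
⇔ (¬E ∨ ¬C) ∧ D ∧ (B ∨ ¬C)   — simplify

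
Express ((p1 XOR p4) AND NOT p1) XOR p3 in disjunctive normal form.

((p1 XOR p4) AND NOT p1) XOR p3
= ((p1 XOR p4) AND NOT p1 AND NOT p3) OR (NOT ((p1 XOR p4) AND NOT p1) AND p3)   [expand XOR]
= (((p1 AND NOT p4) OR (NOT p1 AND p4)) AND NOT p1 AND NOT p3) OR (NOT ((p1 XOR p4) AND NOT p1) AND p3)   [expand XOR]
= (((p1 AND NOT p4) OR (NOT p1 AND p4)) AND NOT p1 AND NOT p3) OR (NOT (((p1 AND NOT p4) OR (NOT p1 AND p4)) AND NOT p1) AND p3)   [expand XOR]
= (((p1 AND NOT p4) OR (NOT p1 AND p4)) AND NOT p1 AND NOT p3) OR ((NOT ((p1 AND NOT p4) OR (NOT p1 AND p4)) OR NOT NOT p1) AND p3)   [De Morgan]
= (((p1 AND NOT p4) OR (NOT p1 AND p4)) AND NOT p1 AND NOT p3) OR (((NOT (p1 AND NOT p4) AND NOT (NOT p1 AND p4)) OR NOT NOT p1) AND p3)   [De Morgan]
= (((p1 AND NOT p4) OR (NOT p1 AND p4)) AND NOT p1 AND NOT p3) OR ((((NOT p1 OR NOT NOT p4) AND NOT (NOT p1 AND p4)) OR NOT NOT p1) AND p3)   [De Morgan]
= (((p1 AND NOT p4) OR (NOT p1 AND p4)) AND NOT p1 AND NOT p3) OR ((((NOT p1 OR p4) AND NOT (NOT p1 AND p4)) OR NOT NOT p1) AND p3)   [double negation]
= (((p1 AND NOT p4) OR (NOT p1 AND p4)) AND NOT p1 AND NOT p3) OR ((((NOT p1 OR p4) AND (NOT NOT p1 OR NOT p4)) OR NOT NOT p1) AND p3)   [De Morgan]
= (((p1 AND NOT p4) OR (NOT p1 AND p4)) AND NOT p1 AND NOT p3) OR ((((NOT p1 OR p4) AND (p1 OR NOT p4)) OR NOT NOT p1) AND p3)   [double negation]
= (((p1 AND NOT p4) OR (NOT p1 AND p4)) AND NOT p1 AND NOT p3) OR ((((NOT p1 OR p4) AND (p1 OR NOT p4)) OR p1) AND p3)   [double negation]
= (p1 AND NOT p4 AND NOT p1 AND NOT p3) OR (NOT p1 AND p4 AND NOT p1 AND NOT p3) OR (NOT p1 AND p1 AND p3) OR (NOT p1 AND NOT p4 AND p3) OR (p4 AND p1 AND p3) OR (p4 AND NOT p4 AND p3) OR (p1 AND p3)   [distribute AND over OR]
= (NOT p1 AND p4 AND NOT p3) OR (NOT p1 AND NOT p4 AND p3) OR (p1 AND p3)   [simplify]

(NOT p1 AND p4 AND NOT p3) OR (NOT p1 AND NOT p4 AND p3) OR (p1 AND p3)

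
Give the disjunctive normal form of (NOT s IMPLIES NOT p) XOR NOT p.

s AND p

(NOT s IMPLIES NOT p) XOR NOT p
≡ ((NOT s IMPLIES NOT p) AND NOT NOT p) OR (NOT (NOT s IMPLIES NOT p) AND NOT p)   [expand XOR]
≡ ((NOT NOT s OR NOT p) AND NOT NOT p) OR (NOT (NOT s IMPLIES NOT p) AND NOT p)   [eliminate IMPLIES]
≡ ((NOT NOT s OR NOT p) AND NOT NOT p) OR (NOT (NOT NOT s OR NOT p) AND NOT p)   [eliminate IMPLIES]
≡ ((s OR NOT p) AND NOT NOT p) OR (NOT (NOT NOT s OR NOT p) AND NOT p)   [double negation]
≡ ((s OR NOT p) AND p) OR (NOT (NOT NOT s OR NOT p) AND NOT p)   [double negation]
≡ ((s OR NOT p) AND p) OR (NOT NOT NOT s AND NOT NOT p AND NOT p)   [De Morgan]
≡ ((s OR NOT p) AND p) OR (NOT s AND NOT NOT p AND NOT p)   [double negation]
≡ ((s OR NOT p) AND p) OR (NOT s AND p AND NOT p)   [double negation]
≡ (s AND p) OR (NOT p AND p) OR (NOT s AND p AND NOT p)   [distribute AND over OR]
≡ s AND p   [simplify]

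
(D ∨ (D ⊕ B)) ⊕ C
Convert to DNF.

(D ∨ (D ⊕ B)) ⊕ C
≡ ((D ∨ (D ⊕ B)) ∧ ¬C) ∨ (¬(D ∨ (D ⊕ B)) ∧ C)
≡ ((D ∨ (D ∧ ¬B) ∨ (¬D ∧ B)) ∧ ¬C) ∨ (¬(D ∨ (D ⊕ B)) ∧ C)
≡ ((D ∨ (D ∧ ¬B) ∨ (¬D ∧ B)) ∧ ¬C) ∨ (¬(D ∨ (D ∧ ¬B) ∨ (¬D ∧ B)) ∧ C)
≡ ((D ∨ (D ∧ ¬B) ∨ (¬D ∧ B)) ∧ ¬C) ∨ (¬D ∧ ¬(D ∧ ¬B) ∧ ¬(¬D ∧ B) ∧ C)
≡ ((D ∨ (D ∧ ¬B) ∨ (¬D ∧ B)) ∧ ¬C) ∨ (¬D ∧ (¬D ∨ ¬¬B) ∧ ¬(¬D ∧ B) ∧ C)
≡ ((D ∨ (D ∧ ¬B) ∨ (¬D ∧ B)) ∧ ¬C) ∨ (¬D ∧ (¬D ∨ B) ∧ ¬(¬D ∧ B) ∧ C)
≡ ((D ∨ (D ∧ ¬B) ∨ (¬D ∧ B)) ∧ ¬C) ∨ (¬D ∧ (¬D ∨ B) ∧ (¬¬D ∨ ¬B) ∧ C)
≡ ((D ∨ (D ∧ ¬B) ∨ (¬D ∧ B)) ∧ ¬C) ∨ (¬D ∧ (¬D ∨ B) ∧ (D ∨ ¬B) ∧ C)
≡ (D ∧ ¬C) ∨ (D ∧ ¬B ∧ ¬C) ∨ (¬D ∧ B ∧ ¬C) ∨ (¬D ∧ ¬D ∧ D ∧ C) ∨ (¬D ∧ ¬D ∧ ¬B ∧ C) ∨ (¬D ∧ B ∧ D ∧ C) ∨ (¬D ∧ B ∧ ¬B ∧ C)
≡ (D ∧ ¬C) ∨ (¬D ∧ B ∧ ¬C) ∨ (¬D ∧ ¬B ∧ C)

(D ∧ ¬C) ∨ (¬D ∧ B ∧ ¬C) ∨ (¬D ∧ ¬B ∧ C)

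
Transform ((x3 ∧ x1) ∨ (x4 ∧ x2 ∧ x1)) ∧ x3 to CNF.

x1 ∧ x3

((x3 ∧ x1) ∨ (x4 ∧ x2 ∧ x1)) ∧ x3
≡ (x3 ∨ x4) ∧ (x3 ∨ x2) ∧ (x3 ∨ x1) ∧ (x1 ∨ x4) ∧ (x1 ∨ x2) ∧ (x1 ∨ x1) ∧ x3   [distribute ∨ over ∧]
≡ x1 ∧ x3   [simplify]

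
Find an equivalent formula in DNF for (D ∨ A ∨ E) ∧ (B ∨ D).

D ∨ (A ∧ B) ∨ (E ∧ B)

(D ∨ A ∨ E) ∧ (B ∨ D)
≡ (D ∧ B) ∨ (D ∧ D) ∨ (A ∧ B) ∨ (A ∧ D) ∨ (E ∧ B) ∨ (E ∧ D)   — distribute ∧ over ∨
≡ D ∨ (A ∧ B) ∨ (E ∧ B)   — simplify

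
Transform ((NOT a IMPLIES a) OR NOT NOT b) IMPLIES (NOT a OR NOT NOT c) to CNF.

((NOT a IMPLIES a) OR NOT NOT b) IMPLIES (NOT a OR NOT NOT c)
≡ NOT ((NOT a IMPLIES a) OR NOT NOT b) OR NOT a OR NOT NOT c   [eliminate IMPLIES]
≡ NOT (NOT NOT a OR a OR NOT NOT b) OR NOT a OR NOT NOT c   [eliminate IMPLIES]
≡ (NOT NOT NOT a AND NOT a AND NOT NOT NOT b) OR NOT a OR NOT NOT c   [De Morgan]
≡ (NOT a AND NOT a AND NOT NOT NOT b) OR NOT a OR NOT NOT c   [double negation]
≡ (NOT a AND NOT a AND NOT b) OR NOT a OR NOT NOT c   [double negation]
≡ (NOT a AND NOT a AND NOT b) OR NOT a OR c   [double negation]
≡ (NOT a OR NOT a OR c) AND (NOT a OR NOT a OR c) AND (NOT b OR NOT a OR c)   [distribute OR over AND]
≡ NOT a OR c   [simplify]

NOT a OR c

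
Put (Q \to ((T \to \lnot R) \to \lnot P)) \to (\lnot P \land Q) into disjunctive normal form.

(Q \land \lnot T \land P) \lor (Q \land \lnot R \land P) \lor (\lnot P \land Q)

(Q \to ((T \to \lnot R) \to \lnot P)) \to (\lnot P \land Q)
= \lnot (Q \to ((T \to \lnot R) \to \lnot P)) \lor (\lnot P \land Q)   — eliminate \to
= \lnot (\lnot Q \lor ((T \to \lnot R) \to \lnot P)) \lor (\lnot P \land Q)   — eliminate \to
= \lnot (\lnot Q \lor \lnot (T \to \lnot R) \lor \lnot P) \lor (\lnot P \land Q)   — eliminate \to
= \lnot (\lnot Q \lor \lnot (\lnot T \lor \lnot R) \lor \lnot P) \lor (\lnot P \land Q)   — eliminate \to
= (\lnot \lnot Q \land \lnot \lnot (\lnot T \lor \lnot R) \land \lnot \lnot P) \lor (\lnot P \land Q)   — De Morgan
= (Q \land \lnot \lnot (\lnot T \lor \lnot R) \land \lnot \lnot P) \lor (\lnot P \land Q)   — double negation
= (Q \land (\lnot T \lor \lnot R) \land \lnot \lnot P) \lor (\lnot P \land Q)   — double negation
= (Q \land (\lnot T \lor \lnot R) \land P) \lor (\lnot P \land Q)   — double negation
= (Q \land \lnot T \land P) \lor (Q \land \lnot R \land P) \lor (\lnot P \land Q)   — distribute \land over \lor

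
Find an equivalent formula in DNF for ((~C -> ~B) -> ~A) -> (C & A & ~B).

(C & A) | (~B & A)

((~C -> ~B) -> ~A) -> (C & A & ~B)
= ~((~C -> ~B) -> ~A) | (C & A & ~B)   (eliminate ->)
= ~(~(~C -> ~B) | ~A) | (C & A & ~B)   (eliminate ->)
= ~(~(~~C | ~B) | ~A) | (C & A & ~B)   (eliminate ->)
= (~~(~~C | ~B) & ~~A) | (C & A & ~B)   (De Morgan)
= ((~~C | ~B) & ~~A) | (C & A & ~B)   (double negation)
= ((C | ~B) & ~~A) | (C & A & ~B)   (double negation)
= ((C | ~B) & A) | (C & A & ~B)   (double negation)
= (C & A) | (~B & A) | (C & A & ~B)   (distribute & over |)
= (C & A) | (~B & A)   (simplify)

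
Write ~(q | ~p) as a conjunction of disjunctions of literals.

~(q | ~p)
= ~q & ~~p   (De Morgan)
= ~q & p   (double negation)

~q & p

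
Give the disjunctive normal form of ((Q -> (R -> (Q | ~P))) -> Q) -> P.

((Q -> (R -> (Q | ~P))) -> Q) -> P
⇔ ~((Q -> (R -> (Q | ~P))) -> Q) | P   — eliminate ->
⇔ ~(~(Q -> (R -> (Q | ~P))) | Q) | P   — eliminate ->
⇔ ~(~(~Q | (R -> (Q | ~P))) | Q) | P   — eliminate ->
⇔ ~(~(~Q | ~R | Q | ~P) | Q) | P   — eliminate ->
⇔ (~~(~Q | ~R | Q | ~P) & ~Q) | P   — De Morgan
⇔ ((~Q | ~R | Q | ~P) & ~Q) | P   — double negation
⇔ (~Q & ~Q) | (~R & ~Q) | (Q & ~Q) | (~P & ~Q) | P   — distribute & over |
⇔ ~Q | P   — simplify

~Q | P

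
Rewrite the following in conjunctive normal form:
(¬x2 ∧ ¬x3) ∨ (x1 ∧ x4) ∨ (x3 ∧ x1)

(¬x2 ∧ ¬x3) ∨ (x1 ∧ x4) ∨ (x3 ∧ x1)
⇔ (¬x2 ∨ x1 ∨ x3) ∧ (¬x2 ∨ x1 ∨ x1) ∧ (¬x2 ∨ x4 ∨ x3) ∧ (¬x2 ∨ x4 ∨ x1) ∧ (¬x3 ∨ x1 ∨ x3) ∧ (¬x3 ∨ x1 ∨ x1) ∧ (¬x3 ∨ x4 ∨ x3) ∧ (¬x3 ∨ x4 ∨ x1)   — distribute ∨ over ∧
⇔ (¬x2 ∨ x1) ∧ (¬x2 ∨ x4 ∨ x3) ∧ (¬x3 ∨ x1)   — simplify

(¬x2 ∨ x1) ∧ (¬x2 ∨ x4 ∨ x3) ∧ (¬x3 ∨ x1)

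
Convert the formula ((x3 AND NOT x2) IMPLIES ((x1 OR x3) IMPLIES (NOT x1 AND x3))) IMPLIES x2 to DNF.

((x3 AND NOT x2) IMPLIES ((x1 OR x3) IMPLIES (NOT x1 AND x3))) IMPLIES x2
≡ NOT ((x3 AND NOT x2) IMPLIES ((x1 OR x3) IMPLIES (NOT x1 AND x3))) OR x2   [eliminate IMPLIES]
≡ NOT (NOT (x3 AND NOT x2) OR ((x1 OR x3) IMPLIES (NOT x1 AND x3))) OR x2   [eliminate IMPLIES]
≡ NOT (NOT (x3 AND NOT x2) OR NOT (x1 OR x3) OR (NOT x1 AND x3)) OR x2   [eliminate IMPLIES]
≡ (NOT NOT (x3 AND NOT x2) AND NOT NOT (x1 OR x3) AND NOT (NOT x1 AND x3)) OR x2   [De Morgan]
≡ (x3 AND NOT x2 AND NOT NOT (x1 OR x3) AND NOT (NOT x1 AND x3)) OR x2   [double negation]
≡ (x3 AND NOT x2 AND (x1 OR x3) AND NOT (NOT x1 AND x3)) OR x2   [double negation]
≡ (x3 AND NOT x2 AND (x1 OR x3) AND (NOT NOT x1 OR NOT x3)) OR x2   [De Morgan]
≡ (x3 AND NOT x2 AND (x1 OR x3) AND (x1 OR NOT x3)) OR x2   [double negation]
≡ (x3 AND NOT x2 AND x1 AND x1) OR (x3 AND NOT x2 AND x1 AND NOT x3) OR (x3 AND NOT x2 AND x3 AND x1) OR (x3 AND NOT x2 AND x3 AND NOT x3) OR x2   [distribute AND over OR]
≡ (x3 AND NOT x2 AND x1) OR x2   [simplify]

(x3 AND NOT x2 AND x1) OR x2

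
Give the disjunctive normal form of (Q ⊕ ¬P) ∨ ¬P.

(Q ∧ P) ∨ ¬P

(Q ⊕ ¬P) ∨ ¬P
= (Q ∧ ¬¬P) ∨ (¬Q ∧ ¬P) ∨ ¬P   — expand ⊕
= (Q ∧ P) ∨ (¬Q ∧ ¬P) ∨ ¬P   — double negation
= (Q ∧ P) ∨ ¬P   — simplify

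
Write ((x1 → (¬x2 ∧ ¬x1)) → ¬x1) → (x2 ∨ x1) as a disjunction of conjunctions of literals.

x2 ∨ x1

((x1 → (¬x2 ∧ ¬x1)) → ¬x1) → (x2 ∨ x1)
≡ ¬((x1 → (¬x2 ∧ ¬x1)) → ¬x1) ∨ x2 ∨ x1
≡ ¬(¬(x1 → (¬x2 ∧ ¬x1)) ∨ ¬x1) ∨ x2 ∨ x1
≡ ¬(¬(¬x1 ∨ (¬x2 ∧ ¬x1)) ∨ ¬x1) ∨ x2 ∨ x1
≡ (¬¬(¬x1 ∨ (¬x2 ∧ ¬x1)) ∧ ¬¬x1) ∨ x2 ∨ x1
≡ ((¬x1 ∨ (¬x2 ∧ ¬x1)) ∧ ¬¬x1) ∨ x2 ∨ x1
≡ ((¬x1 ∨ (¬x2 ∧ ¬x1)) ∧ x1) ∨ x2 ∨ x1
≡ (¬x1 ∧ x1) ∨ (¬x2 ∧ ¬x1 ∧ x1) ∨ x2 ∨ x1
≡ x2 ∨ x1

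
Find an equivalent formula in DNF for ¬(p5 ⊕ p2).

¬(p5 ⊕ p2)
⇔ ¬((p5 ∧ ¬p2) ∨ (¬p5 ∧ p2))   [expand ⊕]
⇔ ¬(p5 ∧ ¬p2) ∧ ¬(¬p5 ∧ p2)   [De Morgan]
⇔ (¬p5 ∨ ¬¬p2) ∧ ¬(¬p5 ∧ p2)   [De Morgan]
⇔ (¬p5 ∨ p2) ∧ ¬(¬p5 ∧ p2)   [double negation]
⇔ (¬p5 ∨ p2) ∧ (¬¬p5 ∨ ¬p2)   [De Morgan]
⇔ (¬p5 ∨ p2) ∧ (p5 ∨ ¬p2)   [double negation]
⇔ (¬p5 ∧ p5) ∨ (¬p5 ∧ ¬p2) ∨ (p2 ∧ p5) ∨ (p2 ∧ ¬p2)   [distribute ∧ over ∨]
⇔ (¬p5 ∧ ¬p2) ∨ (p2 ∧ p5)   [simplify]

(¬p5 ∧ ¬p2) ∨ (p2 ∧ p5)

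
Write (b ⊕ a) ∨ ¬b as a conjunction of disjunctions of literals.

¬b ∨ ¬a

(b ⊕ a) ∨ ¬b
⇔ ((b ∨ a) ∧ ¬(b ∧ a)) ∨ ¬b   [expand ⊕]
⇔ ((b ∨ a) ∧ (¬b ∨ ¬a)) ∨ ¬b   [De Morgan]
⇔ (b ∨ a ∨ ¬b) ∧ (¬b ∨ ¬a ∨ ¬b)   [distribute ∨ over ∧]
⇔ ¬b ∨ ¬a   [simplify]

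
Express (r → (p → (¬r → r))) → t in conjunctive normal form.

(r → (p → (¬r → r))) → t
≡ ¬(r → (p → (¬r → r))) ∨ t   — eliminate →
≡ ¬(¬r ∨ (p → (¬r → r))) ∨ t   — eliminate →
≡ ¬(¬r ∨ ¬p ∨ (¬r → r)) ∨ t   — eliminate →
≡ ¬(¬r ∨ ¬p ∨ ¬¬r ∨ r) ∨ t   — eliminate →
≡ (¬¬r ∧ ¬¬p ∧ ¬¬¬r ∧ ¬r) ∨ t   — De Morgan
≡ (r ∧ ¬¬p ∧ ¬¬¬r ∧ ¬r) ∨ t   — double negation
≡ (r ∧ p ∧ ¬¬¬r ∧ ¬r) ∨ t   — double negation
≡ (r ∧ p ∧ ¬r ∧ ¬r) ∨ t   — double negation
≡ (r ∨ t) ∧ (p ∨ t) ∧ (¬r ∨ t) ∧ (¬r ∨ t)   — distribute ∨ over ∧
≡ (r ∨ t) ∧ (p ∨ t) ∧ (¬r ∨ t)   — simplify

(r ∨ t) ∧ (p ∨ t) ∧ (¬r ∨ t)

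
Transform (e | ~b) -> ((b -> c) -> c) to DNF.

(~e & b) | (b & ~c) | c

(e | ~b) -> ((b -> c) -> c)
= ~(e | ~b) | ((b -> c) -> c)   — eliminate ->
= ~(e | ~b) | ~(b -> c) | c   — eliminate ->
= ~(e | ~b) | ~(~b | c) | c   — eliminate ->
= (~e & ~~b) | ~(~b | c) | c   — De Morgan
= (~e & b) | ~(~b | c) | c   — double negation
= (~e & b) | (~~b & ~c) | c   — De Morgan
= (~e & b) | (b & ~c) | c   — double negation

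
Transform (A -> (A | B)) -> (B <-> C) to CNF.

(A -> (A | B)) -> (B <-> C)
≡ ~(A -> (A | B)) | (B <-> C)   [eliminate ->]
≡ ~(~A | A | B) | (B <-> C)   [eliminate ->]
≡ ~(~A | A | B) | ((B -> C) & (C -> B))   [eliminate <->]
≡ ~(~A | A | B) | ((~B | C) & (C -> B))   [eliminate ->]
≡ ~(~A | A | B) | ((~B | C) & (~C | B))   [eliminate ->]
≡ (~~A & ~A & ~B) | ((~B | C) & (~C | B))   [De Morgan]
≡ (A & ~A & ~B) | ((~B | C) & (~C | B))   [double negation]
≡ (A | ~B | C) & (A | ~C | B) & (~A | ~B | C) & (~A | ~C | B) & (~B | ~B | C) & (~B | ~C | B)   [distribute | over &]
≡ (A | ~C | B) & (~A | ~C | B) & (~B | C)   [simplify]

(A | ~C | B) & (~A | ~C | B) & (~B | C)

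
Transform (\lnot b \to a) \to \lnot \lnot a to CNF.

\lnot b \lor a

(\lnot b \to a) \to \lnot \lnot a
= \lnot (\lnot b \to a) \lor \lnot \lnot a
= \lnot (\lnot \lnot b \lor a) \lor \lnot \lnot a
= (\lnot \lnot \lnot b \land \lnot a) \lor \lnot \lnot a
= (\lnot b \land \lnot a) \lor \lnot \lnot a
= (\lnot b \land \lnot a) \lor a
= (\lnot b \lor a) \land (\lnot a \lor a)
= \lnot b \lor a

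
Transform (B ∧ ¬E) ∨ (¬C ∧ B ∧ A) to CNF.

(B ∧ ¬E) ∨ (¬C ∧ B ∧ A)
= (B ∨ ¬C) ∧ (B ∨ B) ∧ (B ∨ A) ∧ (¬E ∨ ¬C) ∧ (¬E ∨ B) ∧ (¬E ∨ A)   [distribute ∨ over ∧]
= B ∧ (¬E ∨ ¬C) ∧ (¬E ∨ A)   [simplify]

B ∧ (¬E ∨ ¬C) ∧ (¬E ∨ A)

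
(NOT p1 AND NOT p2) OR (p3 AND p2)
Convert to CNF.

(NOT p1 AND NOT p2) OR (p3 AND p2)
⇔ (NOT p1 OR p3) AND (NOT p1 OR p2) AND (NOT p2 OR p3) AND (NOT p2 OR p2)   — distribute OR over AND
⇔ (NOT p1 OR p3) AND (NOT p1 OR p2) AND (NOT p2 OR p3)   — simplify

(NOT p1 OR p3) AND (NOT p1 OR p2) AND (NOT p2 OR p3)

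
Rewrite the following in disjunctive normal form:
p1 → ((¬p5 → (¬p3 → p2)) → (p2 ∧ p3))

p1 → ((¬p5 → (¬p3 → p2)) → (p2 ∧ p3))
≡ ¬p1 ∨ ((¬p5 → (¬p3 → p2)) → (p2 ∧ p3))
≡ ¬p1 ∨ ¬(¬p5 → (¬p3 → p2)) ∨ (p2 ∧ p3)
≡ ¬p1 ∨ ¬(¬¬p5 ∨ (¬p3 → p2)) ∨ (p2 ∧ p3)
≡ ¬p1 ∨ ¬(¬¬p5 ∨ ¬¬p3 ∨ p2) ∨ (p2 ∧ p3)
≡ ¬p1 ∨ (¬¬¬p5 ∧ ¬¬¬p3 ∧ ¬p2) ∨ (p2 ∧ p3)
≡ ¬p1 ∨ (¬p5 ∧ ¬¬¬p3 ∧ ¬p2) ∨ (p2 ∧ p3)
≡ ¬p1 ∨ (¬p5 ∧ ¬p3 ∧ ¬p2) ∨ (p2 ∧ p3)

¬p1 ∨ (¬p5 ∧ ¬p3 ∧ ¬p2) ∨ (p2 ∧ p3)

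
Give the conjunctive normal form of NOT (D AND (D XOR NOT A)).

NOT D OR NOT A

NOT (D AND (D XOR NOT A))
≡ NOT (D AND (D OR NOT A) AND NOT (D AND NOT A))   [expand XOR]
≡ NOT D OR NOT (D OR NOT A) OR NOT NOT (D AND NOT A)   [De Morgan]
≡ NOT D OR (NOT D AND NOT NOT A) OR NOT NOT (D AND NOT A)   [De Morgan]
≡ NOT D OR (NOT D AND A) OR NOT NOT (D AND NOT A)   [double negation]
≡ NOT D OR (NOT D AND A) OR (D AND NOT A)   [double negation]
≡ (NOT D OR NOT D OR D) AND (NOT D OR NOT D OR NOT A) AND (NOT D OR A OR D) AND (NOT D OR A OR NOT A)   [distribute OR over AND]
≡ NOT D OR NOT A   [simplify]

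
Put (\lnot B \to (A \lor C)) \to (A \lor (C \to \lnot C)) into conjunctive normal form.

(\lnot B \to (A \lor C)) \to (A \lor (C \to \lnot C))
= \lnot (\lnot B \to (A \lor C)) \lor A \lor (C \to \lnot C)   [eliminate \to]
= \lnot (\lnot \lnot B \lor A \lor C) \lor A \lor (C \to \lnot C)   [eliminate \to]
= \lnot (\lnot \lnot B \lor A \lor C) \lor A \lor \lnot C \lor \lnot C   [eliminate \to]
= (\lnot \lnot \lnot B \land \lnot A \land \lnot C) \lor A \lor \lnot C \lor \lnot C   [De Morgan]
= (\lnot B \land \lnot A \land \lnot C) \lor A \lor \lnot C \lor \lnot C   [double negation]
= (\lnot B \lor A \lor \lnot C \lor \lnot C) \land (\lnot A \lor A \lor \lnot C \lor \lnot C) \land (\lnot C \lor A \lor \lnot C \lor \lnot C)   [distribute \lor over \land]
= \lnot C \lor A   [simplify]

\lnot C \lor A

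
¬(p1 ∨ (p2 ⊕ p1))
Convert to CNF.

¬p1 ∧ (¬p2 ∨ p1)

¬(p1 ∨ (p2 ⊕ p1))
= ¬(p1 ∨ ((p2 ∨ p1) ∧ ¬(p2 ∧ p1)))   (expand ⊕)
= ¬p1 ∧ ¬((p2 ∨ p1) ∧ ¬(p2 ∧ p1))   (De Morgan)
= ¬p1 ∧ (¬(p2 ∨ p1) ∨ ¬¬(p2 ∧ p1))   (De Morgan)
= ¬p1 ∧ ((¬p2 ∧ ¬p1) ∨ ¬¬(p2 ∧ p1))   (De Morgan)
= ¬p1 ∧ ((¬p2 ∧ ¬p1) ∨ (p2 ∧ p1))   (double negation)
= ¬p1 ∧ (¬p2 ∨ p2) ∧ (¬p2 ∨ p1) ∧ (¬p1 ∨ p2) ∧ (¬p1 ∨ p1)   (distribute ∨ over ∧)
= ¬p1 ∧ (¬p2 ∨ p1)   (simplify)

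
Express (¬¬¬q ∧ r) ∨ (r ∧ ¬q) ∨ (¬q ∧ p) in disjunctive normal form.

(¬¬¬q ∧ r) ∨ (r ∧ ¬q) ∨ (¬q ∧ p)
⇔ (¬q ∧ r) ∨ (r ∧ ¬q) ∨ (¬q ∧ p)   (double negation)
⇔ (¬q ∧ r) ∨ (¬q ∧ p)   (simplify)

(¬q ∧ r) ∨ (¬q ∧ p)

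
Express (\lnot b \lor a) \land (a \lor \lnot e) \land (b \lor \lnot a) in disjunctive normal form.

(\lnot b \land \lnot e \land \lnot a) \lor (a \land b)

(\lnot b \lor a) \land (a \lor \lnot e) \land (b \lor \lnot a)
⇔ (\lnot b \land a \land b) \lor (\lnot b \land a \land \lnot a) \lor (\lnot b \land \lnot e \land b) \lor (\lnot b \land \lnot e \land \lnot a) \lor (a \land a \land b) \lor (a \land a \land \lnot a) \lor (a \land \lnot e \land b) \lor (a \land \lnot e \land \lnot a)   [distribute \land over \lor]
⇔ (\lnot b \land \lnot e \land \lnot a) \lor (a \land b)   [simplify]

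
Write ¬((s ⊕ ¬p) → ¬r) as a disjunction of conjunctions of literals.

¬((s ⊕ ¬p) → ¬r)
≡ ¬(¬(s ⊕ ¬p) ∨ ¬r)   (eliminate →)
≡ ¬(¬((s ∧ ¬¬p) ∨ (¬s ∧ ¬p)) ∨ ¬r)   (expand ⊕)
≡ ¬¬((s ∧ ¬¬p) ∨ (¬s ∧ ¬p)) ∧ ¬¬r   (De Morgan)
≡ ((s ∧ ¬¬p) ∨ (¬s ∧ ¬p)) ∧ ¬¬r   (double negation)
≡ ((s ∧ p) ∨ (¬s ∧ ¬p)) ∧ ¬¬r   (double negation)
≡ ((s ∧ p) ∨ (¬s ∧ ¬p)) ∧ r   (double negation)
≡ (s ∧ p ∧ r) ∨ (¬s ∧ ¬p ∧ r)   (distribute ∧ over ∨)

(s ∧ p ∧ r) ∨ (¬s ∧ ¬p ∧ r)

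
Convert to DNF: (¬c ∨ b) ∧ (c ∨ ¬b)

(¬c ∧ ¬b) ∨ (b ∧ c)

(¬c ∨ b) ∧ (c ∨ ¬b)
≡ (¬c ∧ c) ∨ (¬c ∧ ¬b) ∨ (b ∧ c) ∨ (b ∧ ¬b)   [distribute ∧ over ∨]
≡ (¬c ∧ ¬b) ∨ (b ∧ c)   [simplify]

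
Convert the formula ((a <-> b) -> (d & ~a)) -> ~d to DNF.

(b & a) | ~d

((a <-> b) -> (d & ~a)) -> ~d
⇔ ~((a <-> b) -> (d & ~a)) | ~d
⇔ ~(~(a <-> b) | (d & ~a)) | ~d
⇔ ~(~((a -> b) & (b -> a)) | (d & ~a)) | ~d
⇔ ~(~((~a | b) & (b -> a)) | (d & ~a)) | ~d
⇔ ~(~((~a | b) & (~b | a)) | (d & ~a)) | ~d
⇔ (~~((~a | b) & (~b | a)) & ~(d & ~a)) | ~d
⇔ ((~a | b) & (~b | a) & ~(d & ~a)) | ~d
⇔ ((~a | b) & (~b | a) & (~d | ~~a)) | ~d
⇔ ((~a | b) & (~b | a) & (~d | a)) | ~d
⇔ (~a & ~b & ~d) | (~a & ~b & a) | (~a & a & ~d) | (~a & a & a) | (b & ~b & ~d) | (b & ~b & a) | (b & a & ~d) | (b & a & a) | ~d
⇔ (b & a) | ~d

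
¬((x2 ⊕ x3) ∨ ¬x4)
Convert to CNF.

¬((x2 ⊕ x3) ∨ ¬x4)
≡ ¬(((x2 ∨ x3) ∧ ¬(x2 ∧ x3)) ∨ ¬x4)   — expand ⊕
≡ ¬((x2 ∨ x3) ∧ ¬(x2 ∧ x3)) ∧ ¬¬x4   — De Morgan
≡ (¬(x2 ∨ x3) ∨ ¬¬(x2 ∧ x3)) ∧ ¬¬x4   — De Morgan
≡ ((¬x2 ∧ ¬x3) ∨ ¬¬(x2 ∧ x3)) ∧ ¬¬x4   — De Morgan
≡ ((¬x2 ∧ ¬x3) ∨ (x2 ∧ x3)) ∧ ¬¬x4   — double negation
≡ ((¬x2 ∧ ¬x3) ∨ (x2 ∧ x3)) ∧ x4   — double negation
≡ (¬x2 ∨ x2) ∧ (¬x2 ∨ x3) ∧ (¬x3 ∨ x2) ∧ (¬x3 ∨ x3) ∧ x4   — distribute ∨ over ∧
≡ (¬x2 ∨ x3) ∧ (¬x3 ∨ x2) ∧ x4   — simplify

(¬x2 ∨ x3) ∧ (¬x3 ∨ x2) ∧ x4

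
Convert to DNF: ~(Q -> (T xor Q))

Q & T

~(Q -> (T xor Q))
⇔ ~(~Q | (T xor Q))   [eliminate ->]
⇔ ~(~Q | (T & ~Q) | (~T & Q))   [expand xor]
⇔ ~~Q & ~(T & ~Q) & ~(~T & Q)   [De Morgan]
⇔ Q & ~(T & ~Q) & ~(~T & Q)   [double negation]
⇔ Q & (~T | ~~Q) & ~(~T & Q)   [De Morgan]
⇔ Q & (~T | Q) & ~(~T & Q)   [double negation]
⇔ Q & (~T | Q) & (~~T | ~Q)   [De Morgan]
⇔ Q & (~T | Q) & (T | ~Q)   [double negation]
⇔ (Q & ~T & T) | (Q & ~T & ~Q) | (Q & Q & T) | (Q & Q & ~Q)   [distribute & over |]
⇔ Q & T   [simplify]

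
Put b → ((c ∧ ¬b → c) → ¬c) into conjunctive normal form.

b → ((c ∧ ¬b → c) → ¬c)
⇔ ¬b ∨ ((c ∧ ¬b → c) → ¬c)   [eliminate →]
⇔ ¬b ∨ ¬(c ∧ ¬b → c) ∨ ¬c   [eliminate →]
⇔ ¬b ∨ ¬(¬(c ∧ ¬b) ∨ c) ∨ ¬c   [eliminate →]
⇔ ¬b ∨ ¬¬(c ∧ ¬b) ∧ ¬c ∨ ¬c   [De Morgan]
⇔ ¬b ∨ c ∧ ¬b ∧ ¬c ∨ ¬c   [double negation]
⇔ (¬b ∨ c ∨ ¬c) ∧ (¬b ∨ ¬b ∨ ¬c) ∧ (¬b ∨ ¬c ∨ ¬c)   [distribute ∨ over ∧]
⇔ ¬b ∨ ¬c   [simplify]

¬b ∨ ¬c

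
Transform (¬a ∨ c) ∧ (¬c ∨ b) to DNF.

(¬a ∧ ¬c) ∨ (¬a ∧ b) ∨ (c ∧ b)

(¬a ∨ c) ∧ (¬c ∨ b)
≡ (¬a ∧ ¬c) ∨ (¬a ∧ b) ∨ (c ∧ ¬c) ∨ (c ∧ b)
≡ (¬a ∧ ¬c) ∨ (¬a ∧ b) ∨ (c ∧ b)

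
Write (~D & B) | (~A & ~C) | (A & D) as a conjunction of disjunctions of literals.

(~D | ~C | A) & (B | ~A | D) & (B | ~C | A) & (B | ~C | D)

(~D & B) | (~A & ~C) | (A & D)
≡ (~D | ~A | A) & (~D | ~A | D) & (~D | ~C | A) & (~D | ~C | D) & (B | ~A | A) & (B | ~A | D) & (B | ~C | A) & (B | ~C | D)   [distribute | over &]
≡ (~D | ~C | A) & (B | ~A | D) & (B | ~C | A) & (B | ~C | D)   [simplify]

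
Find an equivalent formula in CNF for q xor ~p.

q xor ~p
≡ (q | ~p) & ~(q & ~p)   (expand xor)
≡ (q | ~p) & (~q | ~~p)   (De Morgan)
≡ (q | ~p) & (~q | p)   (double negation)

(q | ~p) & (~q | p)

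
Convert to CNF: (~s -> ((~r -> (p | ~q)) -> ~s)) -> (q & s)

(~s | q) & s

(~s -> ((~r -> (p | ~q)) -> ~s)) -> (q & s)
⇔ ~(~s -> ((~r -> (p | ~q)) -> ~s)) | (q & s)   (eliminate ->)
⇔ ~(~~s | ((~r -> (p | ~q)) -> ~s)) | (q & s)   (eliminate ->)
⇔ ~(~~s | ~(~r -> (p | ~q)) | ~s) | (q & s)   (eliminate ->)
⇔ ~(~~s | ~(~~r | p | ~q) | ~s) | (q & s)   (eliminate ->)
⇔ (~~~s & ~~(~~r | p | ~q) & ~~s) | (q & s)   (De Morgan)
⇔ (~s & ~~(~~r | p | ~q) & ~~s) | (q & s)   (double negation)
⇔ (~s & (~~r | p | ~q) & ~~s) | (q & s)   (double negation)
⇔ (~s & (r | p | ~q) & ~~s) | (q & s)   (double negation)
⇔ (~s & (r | p | ~q) & s) | (q & s)   (double negation)
⇔ (~s | q) & (~s | s) & (r | p | ~q | q) & (r | p | ~q | s) & (s | q) & (s | s)   (distribute | over &)
⇔ (~s | q) & s   (simplify)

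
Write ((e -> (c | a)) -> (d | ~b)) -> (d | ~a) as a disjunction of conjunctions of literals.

((e -> (c | a)) -> (d | ~b)) -> (d | ~a)
= ~((e -> (c | a)) -> (d | ~b)) | d | ~a   [eliminate ->]
= ~(~(e -> (c | a)) | d | ~b) | d | ~a   [eliminate ->]
= ~(~(~e | c | a) | d | ~b) | d | ~a   [eliminate ->]
= (~~(~e | c | a) & ~d & ~~b) | d | ~a   [De Morgan]
= ((~e | c | a) & ~d & ~~b) | d | ~a   [double negation]
= ((~e | c | a) & ~d & b) | d | ~a   [double negation]
= (~e & ~d & b) | (c & ~d & b) | (a & ~d & b) | d | ~a   [distribute & over |]

(~e & ~d & b) | (c & ~d & b) | (a & ~d & b) | d | ~a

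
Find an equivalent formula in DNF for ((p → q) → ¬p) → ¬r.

((p → q) → ¬p) → ¬r
≡ ¬((p → q) → ¬p) ∨ ¬r   (eliminate →)
≡ ¬(¬(p → q) ∨ ¬p) ∨ ¬r   (eliminate →)
≡ ¬(¬(¬p ∨ q) ∨ ¬p) ∨ ¬r   (eliminate →)
≡ (¬¬(¬p ∨ q) ∧ ¬¬p) ∨ ¬r   (De Morgan)
≡ ((¬p ∨ q) ∧ ¬¬p) ∨ ¬r   (double negation)
≡ ((¬p ∨ q) ∧ p) ∨ ¬r   (double negation)
≡ (¬p ∧ p) ∨ (q ∧ p) ∨ ¬r   (distribute ∧ over ∨)
≡ (q ∧ p) ∨ ¬r   (simplify)

(q ∧ p) ∨ ¬r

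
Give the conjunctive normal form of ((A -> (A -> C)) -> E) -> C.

((A -> (A -> C)) -> E) -> C
⇔ ~((A -> (A -> C)) -> E) | C   — eliminate ->
⇔ ~(~(A -> (A -> C)) | E) | C   — eliminate ->
⇔ ~(~(~A | (A -> C)) | E) | C   — eliminate ->
⇔ ~(~(~A | ~A | C) | E) | C   — eliminate ->
⇔ (~~(~A | ~A | C) & ~E) | C   — De Morgan
⇔ ((~A | ~A | C) & ~E) | C   — double negation
⇔ (~A | ~A | C | C) & (~E | C)   — distribute | over &
⇔ (~A | C) & (~E | C)   — simplify

(~A | C) & (~E | C)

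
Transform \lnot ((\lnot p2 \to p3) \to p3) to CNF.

\lnot ((\lnot p2 \to p3) \to p3)
= \lnot (\lnot (\lnot p2 \to p3) \lor p3)   [eliminate \to]
= \lnot (\lnot (\lnot \lnot p2 \lor p3) \lor p3)   [eliminate \to]
= \lnot \lnot (\lnot \lnot p2 \lor p3) \land \lnot p3   [De Morgan]
= (\lnot \lnot p2 \lor p3) \land \lnot p3   [double negation]
= (p2 \lor p3) \land \lnot p3   [double negation]

(p2 \lor p3) \land \lnot p3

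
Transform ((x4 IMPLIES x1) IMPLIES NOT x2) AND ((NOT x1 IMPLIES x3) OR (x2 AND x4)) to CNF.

(x4 OR NOT x2) AND (NOT x1 OR NOT x2) AND (x1 OR x3 OR x2) AND (x1 OR x3 OR x4)

((x4 IMPLIES x1) IMPLIES NOT x2) AND ((NOT x1 IMPLIES x3) OR (x2 AND x4))
≡ (NOT (x4 IMPLIES x1) OR NOT x2) AND ((NOT x1 IMPLIES x3) OR (x2 AND x4))   — eliminate IMPLIES
≡ (NOT (NOT x4 OR x1) OR NOT x2) AND ((NOT x1 IMPLIES x3) OR (x2 AND x4))   — eliminate IMPLIES
≡ (NOT (NOT x4 OR x1) OR NOT x2) AND (NOT NOT x1 OR x3 OR (x2 AND x4))   — eliminate IMPLIES
≡ ((NOT NOT x4 AND NOT x1) OR NOT x2) AND (NOT NOT x1 OR x3 OR (x2 AND x4))   — De Morgan
≡ ((x4 AND NOT x1) OR NOT x2) AND (NOT NOT x1 OR x3 OR (x2 AND x4))   — double negation
≡ ((x4 AND NOT x1) OR NOT x2) AND (x1 OR x3 OR (x2 AND x4))   — double negation
≡ (x4 OR NOT x2) AND (NOT x1 OR NOT x2) AND (x1 OR x3 OR x2) AND (x1 OR x3 OR x4)   — distribute OR over AND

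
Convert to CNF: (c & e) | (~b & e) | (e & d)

(c & e) | (~b & e) | (e & d)
⇔ (c | ~b | e) & (c | ~b | d) & (c | e | e) & (c | e | d) & (e | ~b | e) & (e | ~b | d) & (e | e | e) & (e | e | d)
⇔ (c | ~b | d) & e

(c | ~b | d) & e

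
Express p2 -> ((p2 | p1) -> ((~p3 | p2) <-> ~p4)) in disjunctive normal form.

p2 -> ((p2 | p1) -> ((~p3 | p2) <-> ~p4))
≡ ~p2 | ((p2 | p1) -> ((~p3 | p2) <-> ~p4))   [eliminate ->]
≡ ~p2 | ~(p2 | p1) | ((~p3 | p2) <-> ~p4)   [eliminate ->]
≡ ~p2 | ~(p2 | p1) | (((~p3 | p2) -> ~p4) & (~p4 -> (~p3 | p2)))   [eliminate <->]
≡ ~p2 | ~(p2 | p1) | ((~(~p3 | p2) | ~p4) & (~p4 -> (~p3 | p2)))   [eliminate ->]
≡ ~p2 | ~(p2 | p1) | ((~(~p3 | p2) | ~p4) & (~~p4 | ~p3 | p2))   [eliminate ->]
≡ ~p2 | (~p2 & ~p1) | ((~(~p3 | p2) | ~p4) & (~~p4 | ~p3 | p2))   [De Morgan]
≡ ~p2 | (~p2 & ~p1) | (((~~p3 & ~p2) | ~p4) & (~~p4 | ~p3 | p2))   [De Morgan]
≡ ~p2 | (~p2 & ~p1) | (((p3 & ~p2) | ~p4) & (~~p4 | ~p3 | p2))   [double negation]
≡ ~p2 | (~p2 & ~p1) | (((p3 & ~p2) | ~p4) & (p4 | ~p3 | p2))   [double negation]
≡ ~p2 | (~p2 & ~p1) | (p3 & ~p2 & p4) | (p3 & ~p2 & ~p3) | (p3 & ~p2 & p2) | (~p4 & p4) | (~p4 & ~p3) | (~p4 & p2)   [distribute & over |]
≡ ~p2 | (~p4 & ~p3) | (~p4 & p2)   [simplify]

~p2 | (~p4 & ~p3) | (~p4 & p2)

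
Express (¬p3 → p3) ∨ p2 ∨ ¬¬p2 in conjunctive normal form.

(¬p3 → p3) ∨ p2 ∨ ¬¬p2
= ¬¬p3 ∨ p3 ∨ p2 ∨ ¬¬p2   [eliminate →]
= p3 ∨ p3 ∨ p2 ∨ ¬¬p2   [double negation]
= p3 ∨ p3 ∨ p2 ∨ p2   [double negation]
= p3 ∨ p2   [simplify]

p3 ∨ p2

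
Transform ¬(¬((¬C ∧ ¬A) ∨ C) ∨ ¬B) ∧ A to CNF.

¬(¬((¬C ∧ ¬A) ∨ C) ∨ ¬B) ∧ A
= ¬¬((¬C ∧ ¬A) ∨ C) ∧ ¬¬B ∧ A   — De Morgan
= ((¬C ∧ ¬A) ∨ C) ∧ ¬¬B ∧ A   — double negation
= ((¬C ∧ ¬A) ∨ C) ∧ B ∧ A   — double negation
= (¬C ∨ C) ∧ (¬A ∨ C) ∧ B ∧ A   — distribute ∨ over ∧
= (¬A ∨ C) ∧ B ∧ A   — simplify

(¬A ∨ C) ∧ B ∧ A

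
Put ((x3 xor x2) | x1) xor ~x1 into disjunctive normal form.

((x3 xor x2) | x1) xor ~x1
≡ (((x3 xor x2) | x1) & ~~x1) | (~((x3 xor x2) | x1) & ~x1)   — expand xor
≡ (((x3 & ~x2) | (~x3 & x2) | x1) & ~~x1) | (~((x3 xor x2) | x1) & ~x1)   — expand xor
≡ (((x3 & ~x2) | (~x3 & x2) | x1) & ~~x1) | (~((x3 & ~x2) | (~x3 & x2) | x1) & ~x1)   — expand xor
≡ (((x3 & ~x2) | (~x3 & x2) | x1) & x1) | (~((x3 & ~x2) | (~x3 & x2) | x1) & ~x1)   — double negation
≡ (((x3 & ~x2) | (~x3 & x2) | x1) & x1) | (~(x3 & ~x2) & ~(~x3 & x2) & ~x1 & ~x1)   — De Morgan
≡ (((x3 & ~x2) | (~x3 & x2) | x1) & x1) | ((~x3 | ~~x2) & ~(~x3 & x2) & ~x1 & ~x1)   — De Morgan
≡ (((x3 & ~x2) | (~x3 & x2) | x1) & x1) | ((~x3 | x2) & ~(~x3 & x2) & ~x1 & ~x1)   — double negation
≡ (((x3 & ~x2) | (~x3 & x2) | x1) & x1) | ((~x3 | x2) & (~~x3 | ~x2) & ~x1 & ~x1)   — De Morgan
≡ (((x3 & ~x2) | (~x3 & x2) | x1) & x1) | ((~x3 | x2) & (x3 | ~x2) & ~x1 & ~x1)   — double negation
≡ (x3 & ~x2 & x1) | (~x3 & x2 & x1) | (x1 & x1) | (~x3 & x3 & ~x1 & ~x1) | (~x3 & ~x2 & ~x1 & ~x1) | (x2 & x3 & ~x1 & ~x1) | (x2 & ~x2 & ~x1 & ~x1)   — distribute & over |
≡ x1 | (~x3 & ~x2 & ~x1) | (x2 & x3 & ~x1)   — simplify

x1 | (~x3 & ~x2 & ~x1) | (x2 & x3 & ~x1)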